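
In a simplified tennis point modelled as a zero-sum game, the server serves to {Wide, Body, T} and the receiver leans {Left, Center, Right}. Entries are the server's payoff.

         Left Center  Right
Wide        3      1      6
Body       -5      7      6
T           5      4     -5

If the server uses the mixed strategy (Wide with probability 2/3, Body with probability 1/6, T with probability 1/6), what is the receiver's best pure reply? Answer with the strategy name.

Left

If the receiver plays Left, the server's expected payoff is (2/3)·3 + (1/6)·(-5) + (1/6)·5 = 2.
If the receiver plays Center, the server's expected payoff is (2/3)·1 + (1/6)·7 + (1/6)·4 = 5/2.
If the receiver plays Right, the server's expected payoff is (2/3)·6 + (1/6)·6 + (1/6)·(-5) = 25/6.
The receiver minimizes the server's payoff; the smallest is 2, so the best response is Left.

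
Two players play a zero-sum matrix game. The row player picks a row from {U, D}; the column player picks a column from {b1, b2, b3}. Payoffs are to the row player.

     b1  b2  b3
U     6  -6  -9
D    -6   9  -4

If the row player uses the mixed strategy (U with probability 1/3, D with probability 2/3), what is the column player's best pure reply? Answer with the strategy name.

If the column player plays b1, the row player's expected payoff is (1/3)·6 + (2/3)·(-6) = -2.
If the column player plays b2, the row player's expected payoff is (1/3)·(-6) + (2/3)·9 = 4.
If the column player plays b3, the row player's expected payoff is (1/3)·(-9) + (2/3)·(-4) = -17/3.
The column player minimizes the row player's payoff; the smallest is -17/3, so the best response is b3.

b3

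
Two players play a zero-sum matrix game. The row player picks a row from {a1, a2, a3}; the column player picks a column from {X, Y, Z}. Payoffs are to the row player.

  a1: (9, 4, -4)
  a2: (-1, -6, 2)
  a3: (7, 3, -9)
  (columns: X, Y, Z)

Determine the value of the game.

-1

Row minima: a1 → -4, a2 → -6, a3 → -9; maximin = -4.
Column maxima: X → 9, Y → 4, Z → 2; minimax = 2.
-4 ≠ 2, so there is no saddle point; optimal play is mixed.
a3 is strictly dominated by a1, so the row player never plays it.
X is strictly dominated by Y (it gives the row player strictly more in every row), so the column player never plays it.
On the remaining 2×2 (a1, a2 vs Y, Z):
Let the row player play a1 with probability p. Expected payoff against Y: 4p + (-6)(1−p) = 10p − 6; against Z: (-4)p + 2(1−p) = −6p + 2.
Setting these equal: 10p − 6 = −6p + 2 ⇒ 16p = 8 ⇒ p = 1/2, and the value is (10)·(1/2) − 6 = -1.
For the column player: with q = P(Y), equating a1's and a2's payoffs gives 8q − 4 = −8q + 2 ⇒ q = 3/8.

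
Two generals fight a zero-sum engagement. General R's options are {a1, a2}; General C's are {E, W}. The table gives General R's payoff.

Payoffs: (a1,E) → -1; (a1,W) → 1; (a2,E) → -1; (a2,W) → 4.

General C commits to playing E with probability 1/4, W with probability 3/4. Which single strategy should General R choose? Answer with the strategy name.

Expected payoff of a1: (1/4)·(-1) + (3/4)·1 = 1/2.
Expected payoff of a2: (1/4)·(-1) + (3/4)·4 = 11/4.
The largest is 11/4, so General R's best response is a2.

a2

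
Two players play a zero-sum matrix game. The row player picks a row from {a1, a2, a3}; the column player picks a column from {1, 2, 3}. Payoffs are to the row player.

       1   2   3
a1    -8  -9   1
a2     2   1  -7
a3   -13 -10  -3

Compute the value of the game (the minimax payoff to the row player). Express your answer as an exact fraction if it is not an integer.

-31/9

Row minima: a1 → -9, a2 → -7, a3 → -13; maximin = -7.
Column maxima: 1 → 2, 2 → 1, 3 → 1; minimax = 1.
-7 ≠ 1, so there is no saddle point; optimal play is mixed.
a3 is strictly dominated by a1, so the row player never plays it.
With a3 eliminated, 1 is strictly dominated by 2 (it gives the row player strictly more in every remaining row), so the column player never plays it.
On the remaining 2×2 (a1, a2 vs 2, 3):
Let the row player play a1 with probability p. Expected payoff against 2: (-9)p + 1(1−p) = −10p + 1; against 3: 1p + (-7)(1−p) = 8p − 7.
Setting these equal: −10p + 1 = 8p − 7 ⇒ −18p = -8 ⇒ p = 4/9, and the value is (-10)·(4/9) + 1 = -31/9.
For the column player: with q = P(2), equating a1's and a2's payoffs gives −10q + 1 = 8q − 7 ⇒ q = 4/9.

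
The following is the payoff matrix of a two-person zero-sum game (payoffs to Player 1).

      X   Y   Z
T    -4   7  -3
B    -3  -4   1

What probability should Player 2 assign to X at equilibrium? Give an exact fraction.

11/12

Row minima: T → -4, B → -4; maximin = -4.
Column maxima: X → -3, Y → 7, Z → 1; minimax = -3.
-4 ≠ -3, so there is no saddle point; optimal play is mixed.
Z is strictly dominated by X (it gives Player 1 strictly more in every row), so Player 2 never plays it.
On the remaining 2×2 (T, B vs X, Y):
Let Player 1 play T with probability p. Expected payoff against X: (-4)p + (-3)(1−p) = −p − 3; against Y: 7p + (-4)(1−p) = 11p − 4.
Setting these equal: −p − 3 = 11p − 4 ⇒ −12p = -1 ⇒ p = 1/12, and the value is (-1)·(1/12) − 3 = -37/12.
For Player 2: with q = P(X), equating T's and B's payoffs gives −11q + 7 = q − 4 ⇒ q = 11/12.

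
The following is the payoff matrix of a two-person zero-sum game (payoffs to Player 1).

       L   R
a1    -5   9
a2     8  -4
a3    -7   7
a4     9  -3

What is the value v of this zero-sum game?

Row minima: a1 → -5, a2 → -4, a3 → -7, a4 → -3; maximin = -3.
Column maxima: L → 9, R → 9; minimax = 9.
-3 ≠ 9, so there is no saddle point; optimal play is mixed.
a2 is strictly dominated by a4, so Player 1 never plays it.
a3 is strictly dominated by a1, so Player 1 never plays it.
On the remaining 2×2 (a1, a4 vs L, R):
Let Player 1 play a1 with probability p. Expected payoff against L: (-5)p + 9(1−p) = −14p + 9; against R: 9p + (-3)(1−p) = 12p − 3.
Setting these equal: −14p + 9 = 12p − 3 ⇒ −26p = -12 ⇒ p = 6/13, and the value is (-14)·(6/13) + 9 = 33/13.
For Player 2: with q = P(L), equating a1's and a4's payoffs gives −14q + 9 = 12q − 3 ⇒ q = 6/13.

33/13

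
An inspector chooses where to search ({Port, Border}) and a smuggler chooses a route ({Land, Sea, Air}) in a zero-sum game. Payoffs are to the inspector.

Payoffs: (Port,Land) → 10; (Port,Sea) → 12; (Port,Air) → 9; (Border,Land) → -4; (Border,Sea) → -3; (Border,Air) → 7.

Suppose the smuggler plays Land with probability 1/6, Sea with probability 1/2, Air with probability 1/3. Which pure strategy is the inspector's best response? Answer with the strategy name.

Expected payoff of Port: (1/6)·10 + (1/2)·12 + (1/3)·9 = 32/3.
Expected payoff of Border: (1/6)·(-4) + (1/2)·(-3) + (1/3)·7 = 1/6.
The largest is 32/3, so the inspector's best response is Port.

Port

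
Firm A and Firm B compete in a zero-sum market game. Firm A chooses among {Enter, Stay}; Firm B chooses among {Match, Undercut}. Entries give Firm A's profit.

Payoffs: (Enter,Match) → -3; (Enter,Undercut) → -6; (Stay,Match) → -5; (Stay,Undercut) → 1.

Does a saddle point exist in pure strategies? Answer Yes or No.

No

Row minima: Enter → -6, Stay → -5; maximin = -5.
Column maxima: Match → -3, Undercut → 1; minimax = -3.
-5 ≠ -3, so no pure-strategy equilibrium exists.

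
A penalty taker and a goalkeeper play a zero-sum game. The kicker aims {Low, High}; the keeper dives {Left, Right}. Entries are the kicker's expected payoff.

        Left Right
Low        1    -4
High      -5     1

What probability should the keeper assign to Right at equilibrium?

Row minima: Low → -4, High → -5; maximin = -4.
Column maxima: Left → 1, Right → 1; minimax = 1.
-4 ≠ 1, so there is no saddle point; optimal play is mixed.
Let the kicker play Low with probability p. Expected payoff against Left: 1p + (-5)(1−p) = 6p − 5; against Right: (-4)p + 1(1−p) = −5p + 1.
Setting these equal: 6p − 5 = −5p + 1 ⇒ 11p = 6 ⇒ p = 6/11, and the value is (6)·(6/11) − 5 = -19/11.
For the keeper: with q = P(Left), equating Low's and High's payoffs gives 5q − 4 = −6q + 1 ⇒ q = 5/11.

6/11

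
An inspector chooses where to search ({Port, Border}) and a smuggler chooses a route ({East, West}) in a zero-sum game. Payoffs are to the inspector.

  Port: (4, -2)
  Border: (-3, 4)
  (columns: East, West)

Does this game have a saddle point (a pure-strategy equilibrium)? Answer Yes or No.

Row minima: Port → -2, Border → -3; maximin = -2.
Column maxima: East → 4, West → 4; minimax = 4.
-2 ≠ 4, so no pure-strategy equilibrium exists.

No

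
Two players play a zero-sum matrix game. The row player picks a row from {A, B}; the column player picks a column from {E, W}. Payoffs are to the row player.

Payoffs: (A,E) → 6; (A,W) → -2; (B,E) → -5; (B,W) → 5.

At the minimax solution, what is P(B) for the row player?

4/9

Row minima: A → -2, B → -5; maximin = -2.
Column maxima: E → 6, W → 5; minimax = 5.
-2 ≠ 5, so there is no saddle point; optimal play is mixed.
Let the row player play A with probability p. Expected payoff against E: 6p + (-5)(1−p) = 11p − 5; against W: (-2)p + 5(1−p) = −7p + 5.
Setting these equal: 11p − 5 = −7p + 5 ⇒ 18p = 10 ⇒ p = 5/9, and the value is (11)·(5/9) − 5 = 10/9.
For the column player: with q = P(E), equating A's and B's payoffs gives 8q − 2 = −10q + 5 ⇒ q = 7/18.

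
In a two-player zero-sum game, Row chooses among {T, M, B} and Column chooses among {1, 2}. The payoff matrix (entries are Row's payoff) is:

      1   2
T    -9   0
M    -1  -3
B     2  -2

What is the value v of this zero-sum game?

Row minima: T → -9, M → -3, B → -2; maximin = -2.
Column maxima: 1 → 2, 2 → 0; minimax = 0.
-2 ≠ 0, so there is no saddle point; optimal play is mixed.
M is strictly dominated by B, so Row never plays it.
On the remaining 2×2 (T, B vs 1, 2):
Let Row play T with probability p. Expected payoff against 1: (-9)p + 2(1−p) = −11p + 2; against 2: 0p + (-2)(1−p) = 2p − 2.
Setting these equal: −11p + 2 = 2p − 2 ⇒ −13p = -4 ⇒ p = 4/13, and the value is (-11)·(4/13) + 2 = -18/13.
For Column: with q = P(1), equating T's and B's payoffs gives −9q = 4q − 2 ⇒ q = 2/13.

-18/13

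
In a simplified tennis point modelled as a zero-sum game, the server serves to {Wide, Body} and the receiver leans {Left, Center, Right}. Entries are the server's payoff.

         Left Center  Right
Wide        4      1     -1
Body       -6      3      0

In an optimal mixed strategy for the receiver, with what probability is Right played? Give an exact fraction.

Row minima: Wide → -1, Body → -6; maximin = -1.
Column maxima: Left → 4, Center → 3, Right → 0; minimax = 0.
-1 ≠ 0, so there is no saddle point; optimal play is mixed.
Center is strictly dominated by Right (it gives the server strictly more in every row), so the receiver never plays it.
On the remaining 2×2 (Wide, Body vs Left, Right):
Let the server play Wide with probability p. Expected payoff against Left: 4p + (-6)(1−p) = 10p − 6; against Right: (-1)p + 0(1−p) = −p.
Setting these equal: 10p − 6 = −p ⇒ 11p = 6 ⇒ p = 6/11, and the value is (10)·(6/11) − 6 = -6/11.
For the receiver: with q = P(Left), equating Wide's and Body's payoffs gives 5q − 1 = −6q ⇒ q = 1/11.

10/11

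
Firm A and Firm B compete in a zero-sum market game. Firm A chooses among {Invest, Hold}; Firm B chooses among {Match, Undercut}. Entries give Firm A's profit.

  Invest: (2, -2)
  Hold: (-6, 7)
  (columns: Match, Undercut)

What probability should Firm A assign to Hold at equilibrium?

4/17

Row minima: Invest → -2, Hold → -6; maximin = -2.
Column maxima: Match → 2, Undercut → 7; minimax = 2.
-2 ≠ 2, so there is no saddle point; optimal play is mixed.
Let Firm A play Invest with probability p. Expected payoff against Match: 2p + (-6)(1−p) = 8p − 6; against Undercut: (-2)p + 7(1−p) = −9p + 7.
Setting these equal: 8p − 6 = −9p + 7 ⇒ 17p = 13 ⇒ p = 13/17, and the value is (8)·(13/17) − 6 = 2/17.
For Firm B: with q = P(Match), equating Invest's and Hold's payoffs gives 4q − 2 = −13q + 7 ⇒ q = 9/17.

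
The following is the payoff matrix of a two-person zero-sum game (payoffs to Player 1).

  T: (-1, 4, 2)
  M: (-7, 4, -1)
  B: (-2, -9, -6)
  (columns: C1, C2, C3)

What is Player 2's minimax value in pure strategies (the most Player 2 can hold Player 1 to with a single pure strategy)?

Column maxima: C1 → -1, C2 → 4, C3 → 2.
The smallest of these is -1.

-1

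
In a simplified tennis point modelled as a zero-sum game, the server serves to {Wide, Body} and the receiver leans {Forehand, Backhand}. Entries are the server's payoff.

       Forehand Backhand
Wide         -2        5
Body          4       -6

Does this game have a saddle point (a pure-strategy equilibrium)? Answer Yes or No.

No

Row minima: Wide → -2, Body → -6; maximin = -2.
Column maxima: Forehand → 4, Backhand → 5; minimax = 4.
-2 ≠ 4, so no pure-strategy equilibrium exists.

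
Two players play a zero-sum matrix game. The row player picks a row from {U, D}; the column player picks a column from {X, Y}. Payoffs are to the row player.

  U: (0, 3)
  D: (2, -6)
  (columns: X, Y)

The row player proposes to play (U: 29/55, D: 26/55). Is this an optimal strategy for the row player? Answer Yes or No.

Against X this mix gives (29/55)·0 + (26/55)·2 = 52/55.
Against Y this mix gives (29/55)·3 + (26/55)·(-6) = -69/55.
The column player will play Y, holding the row player to -69/55. Shifting weight toward the row that does better against Y would raise this floor (the equalizing mix achieves 6/11 against both Y and X), so the proposed strategy is not optimal.

No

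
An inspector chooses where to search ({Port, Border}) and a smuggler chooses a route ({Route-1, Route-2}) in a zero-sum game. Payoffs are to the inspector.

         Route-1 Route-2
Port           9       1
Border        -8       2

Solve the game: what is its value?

Row minima: Port → 1, Border → -8; maximin = 1.
Column maxima: Route-1 → 9, Route-2 → 2; minimax = 2.
1 ≠ 2, so there is no saddle point; optimal play is mixed.
Let the inspector play Port with probability p. Expected payoff against Route-1: 9p + (-8)(1−p) = 17p − 8; against Route-2: 1p + 2(1−p) = −p + 2.
Setting these equal: 17p − 8 = −p + 2 ⇒ 18p = 10 ⇒ p = 5/9, and the value is (17)·(5/9) − 8 = 13/9.
For the smuggler: with q = P(Route-1), equating Port's and Border's payoffs gives 8q + 1 = −10q + 2 ⇒ q = 1/18.

13/9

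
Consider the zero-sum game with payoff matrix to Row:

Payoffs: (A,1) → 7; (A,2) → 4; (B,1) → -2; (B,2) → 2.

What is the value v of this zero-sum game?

Row minima: A → 4, B → -2; maximin = 4.
Column maxima: 1 → 7, 2 → 4; minimax = 4.
Since maximin = minimax = 4, there is a saddle point and the value is 4.

4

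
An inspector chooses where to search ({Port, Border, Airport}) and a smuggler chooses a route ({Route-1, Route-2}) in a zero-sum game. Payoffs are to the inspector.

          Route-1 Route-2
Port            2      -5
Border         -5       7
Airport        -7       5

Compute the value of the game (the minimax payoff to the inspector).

-11/19

Row minima: Port → -5, Border → -5, Airport → -7; maximin = -5.
Column maxima: Route-1 → 2, Route-2 → 7; minimax = 2.
-5 ≠ 2, so there is no saddle point; optimal play is mixed.
Airport is strictly dominated by Border, so the inspector never plays it.
On the remaining 2×2 (Port, Border vs Route-1, Route-2):
Let the inspector play Port with probability p. Expected payoff against Route-1: 2p + (-5)(1−p) = 7p − 5; against Route-2: (-5)p + 7(1−p) = −12p + 7.
Setting these equal: 7p − 5 = −12p + 7 ⇒ 19p = 12 ⇒ p = 12/19, and the value is (7)·(12/19) − 5 = -11/19.
For the smuggler: with q = P(Route-1), equating Port's and Border's payoffs gives 7q − 5 = −12q + 7 ⇒ q = 12/19.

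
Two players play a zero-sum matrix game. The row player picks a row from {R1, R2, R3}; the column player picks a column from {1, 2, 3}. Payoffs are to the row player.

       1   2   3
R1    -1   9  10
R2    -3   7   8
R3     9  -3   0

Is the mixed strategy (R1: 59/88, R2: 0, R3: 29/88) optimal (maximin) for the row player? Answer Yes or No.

Against 1 this mix gives (59/88)·(-1) + (29/88)·9 = 101/44.
Against 2 this mix gives (59/88)·9 + (29/88)·(-3) = 111/22.
Against 3 this mix gives (59/88)·10 + (29/88)·0 = 295/44.
The column player will play 1, holding the row player to 101/44. Shifting weight toward the row that does better against 1 would raise this floor (the equalizing mix achieves 39/11 against both 1 and 2), so the proposed strategy is not optimal.

No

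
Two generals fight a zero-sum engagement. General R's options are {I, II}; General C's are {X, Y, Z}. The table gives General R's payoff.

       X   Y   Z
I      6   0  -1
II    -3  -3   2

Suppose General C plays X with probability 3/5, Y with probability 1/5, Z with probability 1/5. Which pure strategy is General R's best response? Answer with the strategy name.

Expected payoff of I: (3/5)·6 + (1/5)·0 + (1/5)·(-1) = 17/5.
Expected payoff of II: (3/5)·(-3) + (1/5)·(-3) + (1/5)·2 = -2.
The largest is 17/5, so General R's best response is I.

I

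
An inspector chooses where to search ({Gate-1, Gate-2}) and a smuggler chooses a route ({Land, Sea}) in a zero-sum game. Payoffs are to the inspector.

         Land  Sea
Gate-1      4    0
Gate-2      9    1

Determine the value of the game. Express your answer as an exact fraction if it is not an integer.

1

Row minima: Gate-1 → 0, Gate-2 → 1; maximin = 1.
Column maxima: Land → 9, Sea → 1; minimax = 1.
Since maximin = minimax = 1, there is a saddle point and the value is 1.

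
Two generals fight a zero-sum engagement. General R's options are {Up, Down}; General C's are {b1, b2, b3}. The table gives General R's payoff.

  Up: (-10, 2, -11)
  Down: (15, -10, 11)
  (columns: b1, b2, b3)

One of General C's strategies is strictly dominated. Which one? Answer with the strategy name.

b3 holds General R's payoff strictly below b1 in every row: -11 < -10, 11 < 15.
So b1 is strictly dominated for General C.

b1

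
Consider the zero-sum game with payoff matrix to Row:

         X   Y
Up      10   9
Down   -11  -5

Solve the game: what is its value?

Row minima: Up → 9, Down → -11; maximin = 9.
Column maxima: X → 10, Y → 9; minimax = 9.
Since maximin = minimax = 9, there is a saddle point and the value is 9.

9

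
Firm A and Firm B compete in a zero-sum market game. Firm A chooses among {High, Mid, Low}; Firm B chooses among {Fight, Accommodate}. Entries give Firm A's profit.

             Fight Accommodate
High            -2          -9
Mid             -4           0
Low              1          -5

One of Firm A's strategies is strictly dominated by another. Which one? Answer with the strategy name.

High

Low gives a strictly higher payoff than High against every column: 1 > -2, -5 > -9.
So High is strictly dominated and Firm A never plays it.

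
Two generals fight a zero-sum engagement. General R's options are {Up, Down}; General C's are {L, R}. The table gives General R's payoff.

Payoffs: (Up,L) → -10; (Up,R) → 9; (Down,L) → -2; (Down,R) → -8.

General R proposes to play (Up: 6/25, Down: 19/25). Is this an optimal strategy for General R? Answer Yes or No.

Yes

Against L this mix gives (6/25)·(-10) + (19/25)·(-2) = -98/25.
Against R this mix gives (6/25)·9 + (19/25)·(-8) = -98/25.
All of General C's active replies (L, R) yield -98/25, and no column does worse for General R. The mix makes General C indifferent and guarantees -98/25, so it is optimal.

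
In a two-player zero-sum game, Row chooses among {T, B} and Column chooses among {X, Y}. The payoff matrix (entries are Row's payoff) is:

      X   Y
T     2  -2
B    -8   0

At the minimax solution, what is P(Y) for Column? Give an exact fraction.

5/6

Row minima: T → -2, B → -8; maximin = -2.
Column maxima: X → 2, Y → 0; minimax = 0.
-2 ≠ 0, so there is no saddle point; optimal play is mixed.
Let Row play T with probability p. Expected payoff against X: 2p + (-8)(1−p) = 10p − 8; against Y: (-2)p + 0(1−p) = −2p.
Setting these equal: 10p − 8 = −2p ⇒ 12p = 8 ⇒ p = 2/3, and the value is (10)·(2/3) − 8 = -4/3.
For Column: with q = P(X), equating T's and B's payoffs gives 4q − 2 = −8q ⇒ q = 1/6.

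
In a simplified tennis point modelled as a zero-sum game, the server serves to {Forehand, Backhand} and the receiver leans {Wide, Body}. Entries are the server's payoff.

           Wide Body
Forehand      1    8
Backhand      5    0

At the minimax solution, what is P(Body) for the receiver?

Row minima: Forehand → 1, Backhand → 0; maximin = 1.
Column maxima: Wide → 5, Body → 8; minimax = 5.
1 ≠ 5, so there is no saddle point; optimal play is mixed.
Let the server play Forehand with probability p. Expected payoff against Wide: 1p + 5(1−p) = −4p + 5; against Body: 8p + 0(1−p) = 8p.
Setting these equal: −4p + 5 = 8p ⇒ −12p = -5 ⇒ p = 5/12, and the value is (-4)·(5/12) + 5 = 10/3.
For the receiver: with q = P(Wide), equating Forehand's and Backhand's payoffs gives −7q + 8 = 5q ⇒ q = 2/3.

1/3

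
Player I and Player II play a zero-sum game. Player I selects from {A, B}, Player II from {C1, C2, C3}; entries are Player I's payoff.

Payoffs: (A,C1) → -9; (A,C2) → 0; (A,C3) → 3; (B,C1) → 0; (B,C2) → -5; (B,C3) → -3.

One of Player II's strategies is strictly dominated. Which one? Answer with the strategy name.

C3

C2 holds Player I's payoff strictly below C3 in every row: 0 < 3, -5 < -3.
So C3 is strictly dominated for Player II.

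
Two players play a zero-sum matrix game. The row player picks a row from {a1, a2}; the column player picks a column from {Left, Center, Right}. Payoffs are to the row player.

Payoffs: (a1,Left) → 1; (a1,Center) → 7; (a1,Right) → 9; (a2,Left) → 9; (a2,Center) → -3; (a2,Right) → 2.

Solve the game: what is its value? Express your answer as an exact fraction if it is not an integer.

Row minima: a1 → 1, a2 → -3; maximin = 1.
Column maxima: Left → 9, Center → 7, Right → 9; minimax = 7.
1 ≠ 7, so there is no saddle point; optimal play is mixed.
Right is strictly dominated by Center (it gives the row player strictly more in every row), so the column player never plays it.
On the remaining 2×2 (a1, a2 vs Left, Center):
Let the row player play a1 with probability p. Expected payoff against Left: 1p + 9(1−p) = −8p + 9; against Center: 7p + (-3)(1−p) = 10p − 3.
Setting these equal: −8p + 9 = 10p − 3 ⇒ −18p = -12 ⇒ p = 2/3, and the value is (-8)·(2/3) + 9 = 11/3.
For the column player: with q = P(Left), equating a1's and a2's payoffs gives −6q + 7 = 12q − 3 ⇒ q = 5/9.

11/3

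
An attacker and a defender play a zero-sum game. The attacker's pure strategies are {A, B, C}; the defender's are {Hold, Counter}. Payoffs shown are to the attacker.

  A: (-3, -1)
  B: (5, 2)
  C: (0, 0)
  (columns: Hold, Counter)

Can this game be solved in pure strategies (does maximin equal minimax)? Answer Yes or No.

Yes

Row minima: A → -3, B → 2, C → 0; maximin = 2.
Column maxima: Hold → 5, Counter → 2; minimax = 2.
maximin = minimax = 2, so a saddle point exists.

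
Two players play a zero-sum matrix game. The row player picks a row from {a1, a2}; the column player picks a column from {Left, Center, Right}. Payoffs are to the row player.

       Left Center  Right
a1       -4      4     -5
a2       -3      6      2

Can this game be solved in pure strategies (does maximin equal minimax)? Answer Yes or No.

Yes

Row minima: a1 → -5, a2 → -3; maximin = -3.
Column maxima: Left → -3, Center → 6, Right → 2; minimax = -3.
maximin = minimax = -3, so a saddle point exists.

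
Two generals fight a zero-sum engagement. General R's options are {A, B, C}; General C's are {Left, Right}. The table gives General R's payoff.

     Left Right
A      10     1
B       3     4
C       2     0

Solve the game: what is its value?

37/10

Row minima: A → 1, B → 3, C → 0; maximin = 3.
Column maxima: Left → 10, Right → 4; minimax = 4.
3 ≠ 4, so there is no saddle point; optimal play is mixed.
C is strictly dominated by A, so General R never plays it.
On the remaining 2×2 (A, B vs Left, Right):
Let General R play A with probability p. Expected payoff against Left: 10p + 3(1−p) = 7p + 3; against Right: 1p + 4(1−p) = −3p + 4.
Setting these equal: 7p + 3 = −3p + 4 ⇒ 10p = 1 ⇒ p = 1/10, and the value is (7)·(1/10) + 3 = 37/10.
For General C: with q = P(Left), equating A's and B's payoffs gives 9q + 1 = −q + 4 ⇒ q = 3/10.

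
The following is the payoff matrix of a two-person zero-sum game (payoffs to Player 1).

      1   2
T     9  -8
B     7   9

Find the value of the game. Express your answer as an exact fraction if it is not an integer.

Row minima: T → -8, B → 7; maximin = 7.
Column maxima: 1 → 9, 2 → 9; minimax = 9.
7 ≠ 9, so there is no saddle point; optimal play is mixed.
Let Player 1 play T with probability p. Expected payoff against 1: 9p + 7(1−p) = 2p + 7; against 2: (-8)p + 9(1−p) = −17p + 9.
Setting these equal: 2p + 7 = −17p + 9 ⇒ 19p = 2 ⇒ p = 2/19, and the value is (2)·(2/19) + 7 = 137/19.
For Player 2: with q = P(1), equating T's and B's payoffs gives 17q − 8 = −2q + 9 ⇒ q = 17/19.

137/19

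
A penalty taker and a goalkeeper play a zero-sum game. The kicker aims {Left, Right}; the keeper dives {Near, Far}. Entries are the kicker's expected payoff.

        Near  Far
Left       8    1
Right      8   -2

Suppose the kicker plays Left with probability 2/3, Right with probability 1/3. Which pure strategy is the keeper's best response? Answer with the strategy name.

If the keeper plays Near, the kicker's expected payoff is (2/3)·8 + (1/3)·8 = 8.
If the keeper plays Far, the kicker's expected payoff is (2/3)·1 + (1/3)·(-2) = 0.
The keeper minimizes the kicker's payoff; the smallest is 0, so the best response is Far.

Far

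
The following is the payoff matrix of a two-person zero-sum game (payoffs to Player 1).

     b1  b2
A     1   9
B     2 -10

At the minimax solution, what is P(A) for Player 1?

Row minima: A → 1, B → -10; maximin = 1.
Column maxima: b1 → 2, b2 → 9; minimax = 2.
1 ≠ 2, so there is no saddle point; optimal play is mixed.
Let Player 1 play A with probability p. Expected payoff against b1: 1p + 2(1−p) = −p + 2; against b2: 9p + (-10)(1−p) = 19p − 10.
Setting these equal: −p + 2 = 19p − 10 ⇒ −20p = -12 ⇒ p = 3/5, and the value is (-1)·(3/5) + 2 = 7/5.
For Player 2: with q = P(b1), equating A's and B's payoffs gives −8q + 9 = 12q − 10 ⇒ q = 19/20.

3/5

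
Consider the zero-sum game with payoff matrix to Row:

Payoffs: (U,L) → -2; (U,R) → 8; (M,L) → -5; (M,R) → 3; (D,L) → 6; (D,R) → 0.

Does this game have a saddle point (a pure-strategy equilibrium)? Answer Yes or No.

Row minima: U → -2, M → -5, D → 0; maximin = 0.
Column maxima: L → 6, R → 8; minimax = 6.
0 ≠ 6, so no pure-strategy equilibrium exists.

No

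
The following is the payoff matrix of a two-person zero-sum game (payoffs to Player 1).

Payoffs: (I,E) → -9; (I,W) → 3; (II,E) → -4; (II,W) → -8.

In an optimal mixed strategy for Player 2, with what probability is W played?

Row minima: I → -9, II → -8; maximin = -8.
Column maxima: E → -4, W → 3; minimax = -4.
-8 ≠ -4, so there is no saddle point; optimal play is mixed.
Let Player 1 play I with probability p. Expected payoff against E: (-9)p + (-4)(1−p) = −5p − 4; against W: 3p + (-8)(1−p) = 11p − 8.
Setting these equal: −5p − 4 = 11p − 8 ⇒ −16p = -4 ⇒ p = 1/4, and the value is (-5)·(1/4) − 4 = -21/4.
For Player 2: with q = P(E), equating I's and II's payoffs gives −12q + 3 = 4q − 8 ⇒ q = 11/16.

5/16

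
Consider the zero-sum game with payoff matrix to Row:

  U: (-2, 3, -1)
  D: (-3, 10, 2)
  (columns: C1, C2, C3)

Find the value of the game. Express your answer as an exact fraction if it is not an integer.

-2

Row minima: U → -2, D → -3; maximin = -2.
Column maxima: C1 → -2, C2 → 10, C3 → 2; minimax = -2.
Since maximin = minimax = -2, there is a saddle point and the value is -2.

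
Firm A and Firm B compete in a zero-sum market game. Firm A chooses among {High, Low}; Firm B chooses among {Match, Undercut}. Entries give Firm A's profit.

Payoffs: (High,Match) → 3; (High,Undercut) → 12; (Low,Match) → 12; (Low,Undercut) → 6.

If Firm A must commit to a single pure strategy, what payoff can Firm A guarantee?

Row minima: High → 3, Low → 6.
The best of these is 6.

6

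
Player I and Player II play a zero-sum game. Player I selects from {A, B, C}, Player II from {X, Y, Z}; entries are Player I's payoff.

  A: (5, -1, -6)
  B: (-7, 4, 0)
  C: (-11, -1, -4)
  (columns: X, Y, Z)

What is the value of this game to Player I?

Row minima: A → -6, B → -7, C → -11; maximin = -6.
Column maxima: X → 5, Y → 4, Z → 0; minimax = 0.
-6 ≠ 0, so there is no saddle point; optimal play is mixed.
C is strictly dominated by B, so Player I never plays it.
Y is strictly dominated by Z (it gives Player I strictly more in every row), so Player II never plays it.
On the remaining 2×2 (A, B vs X, Z):
Let Player I play A with probability p. Expected payoff against X: 5p + (-7)(1−p) = 12p − 7; against Z: (-6)p + 0(1−p) = −6p.
Setting these equal: 12p − 7 = −6p ⇒ 18p = 7 ⇒ p = 7/18, and the value is (12)·(7/18) − 7 = -7/3.
For Player II: with q = P(X), equating A's and B's payoffs gives 11q − 6 = −7q ⇒ q = 1/3.

-7/3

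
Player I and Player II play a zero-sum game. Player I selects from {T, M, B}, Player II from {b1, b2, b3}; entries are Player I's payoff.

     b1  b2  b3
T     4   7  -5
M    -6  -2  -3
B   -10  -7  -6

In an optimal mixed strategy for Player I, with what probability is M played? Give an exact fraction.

Row minima: T → -5, M → -6, B → -10; maximin = -5.
Column maxima: b1 → 4, b2 → 7, b3 → -3; minimax = -3.
-5 ≠ -3, so there is no saddle point; optimal play is mixed.
B is strictly dominated by T, so Player I never plays it.
b2 is strictly dominated by b1 (it gives Player I strictly more in every row), so Player II never plays it.
On the remaining 2×2 (T, M vs b1, b3):
Let Player I play T with probability p. Expected payoff against b1: 4p + (-6)(1−p) = 10p − 6; against b3: (-5)p + (-3)(1−p) = −2p − 3.
Setting these equal: 10p − 6 = −2p − 3 ⇒ 12p = 3 ⇒ p = 1/4, and the value is (10)·(1/4) − 6 = -7/2.
For Player II: with q = P(b1), equating T's and M's payoffs gives 9q − 5 = −3q − 3 ⇒ q = 1/6.

3/4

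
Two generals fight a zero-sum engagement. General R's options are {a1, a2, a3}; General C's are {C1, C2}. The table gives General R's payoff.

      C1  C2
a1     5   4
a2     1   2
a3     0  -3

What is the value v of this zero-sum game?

4

Row minima: a1 → 4, a2 → 1, a3 → -3; maximin = 4.
Column maxima: C1 → 5, C2 → 4; minimax = 4.
Since maximin = minimax = 4, there is a saddle point and the value is 4.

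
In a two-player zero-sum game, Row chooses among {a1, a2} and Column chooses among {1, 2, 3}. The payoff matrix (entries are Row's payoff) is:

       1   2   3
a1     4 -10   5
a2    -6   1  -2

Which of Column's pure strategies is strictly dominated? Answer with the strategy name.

3

1 holds Row's payoff strictly below 3 in every row: 4 < 5, -6 < -2.
So 3 is strictly dominated for Column.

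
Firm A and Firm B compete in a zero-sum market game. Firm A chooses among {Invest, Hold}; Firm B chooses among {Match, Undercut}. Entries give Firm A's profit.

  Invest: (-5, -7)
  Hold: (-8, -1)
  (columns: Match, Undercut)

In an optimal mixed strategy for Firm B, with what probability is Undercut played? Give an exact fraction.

1/3

Row minima: Invest → -7, Hold → -8; maximin = -7.
Column maxima: Match → -5, Undercut → -1; minimax = -5.
-7 ≠ -5, so there is no saddle point; optimal play is mixed.
Let Firm A play Invest with probability p. Expected payoff against Match: (-5)p + (-8)(1−p) = 3p − 8; against Undercut: (-7)p + (-1)(1−p) = −6p − 1.
Setting these equal: 3p − 8 = −6p − 1 ⇒ 9p = 7 ⇒ p = 7/9, and the value is (3)·(7/9) − 8 = -17/3.
For Firm B: with q = P(Match), equating Invest's and Hold's payoffs gives 2q − 7 = −7q − 1 ⇒ q = 2/3.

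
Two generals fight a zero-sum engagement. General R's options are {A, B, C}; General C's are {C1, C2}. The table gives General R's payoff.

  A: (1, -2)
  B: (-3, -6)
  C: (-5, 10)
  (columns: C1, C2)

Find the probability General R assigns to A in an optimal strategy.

Row minima: A → -2, B → -6, C → -5; maximin = -2.
Column maxima: C1 → 1, C2 → 10; minimax = 1.
-2 ≠ 1, so there is no saddle point; optimal play is mixed.
B is strictly dominated by A, so General R never plays it.
On the remaining 2×2 (A, C vs C1, C2):
Let General R play A with probability p. Expected payoff against C1: 1p + (-5)(1−p) = 6p − 5; against C2: (-2)p + 10(1−p) = −12p + 10.
Setting these equal: 6p − 5 = −12p + 10 ⇒ 18p = 15 ⇒ p = 5/6, and the value is (6)·(5/6) − 5 = 0.
For General C: with q = P(C1), equating A's and C's payoffs gives 3q − 2 = −15q + 10 ⇒ q = 2/3.

5/6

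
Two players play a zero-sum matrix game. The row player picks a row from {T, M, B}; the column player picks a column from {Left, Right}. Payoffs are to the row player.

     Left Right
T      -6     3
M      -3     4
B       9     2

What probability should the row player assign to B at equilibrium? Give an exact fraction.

1/2

Row minima: T → -6, M → -3, B → 2; maximin = 2.
Column maxima: Left → 9, Right → 4; minimax = 4.
2 ≠ 4, so there is no saddle point; optimal play is mixed.
T is strictly dominated by M, so the row player never plays it.
On the remaining 2×2 (M, B vs Left, Right):
Let the row player play M with probability p. Expected payoff against Left: (-3)p + 9(1−p) = −12p + 9; against Right: 4p + 2(1−p) = 2p + 2.
Setting these equal: −12p + 9 = 2p + 2 ⇒ −14p = -7 ⇒ p = 1/2, and the value is (-12)·(1/2) + 9 = 3.
For the column player: with q = P(Left), equating M's and B's payoffs gives −7q + 4 = 7q + 2 ⇒ q = 1/7.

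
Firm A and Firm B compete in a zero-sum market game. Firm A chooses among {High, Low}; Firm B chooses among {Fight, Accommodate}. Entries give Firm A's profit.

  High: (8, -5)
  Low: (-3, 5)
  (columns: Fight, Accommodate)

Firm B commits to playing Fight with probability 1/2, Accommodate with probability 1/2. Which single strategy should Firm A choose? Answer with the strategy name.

Expected payoff of High: (1/2)·8 + (1/2)·(-5) = 3/2.
Expected payoff of Low: (1/2)·(-3) + (1/2)·5 = 1.
The largest is 3/2, so Firm A's best response is High.

High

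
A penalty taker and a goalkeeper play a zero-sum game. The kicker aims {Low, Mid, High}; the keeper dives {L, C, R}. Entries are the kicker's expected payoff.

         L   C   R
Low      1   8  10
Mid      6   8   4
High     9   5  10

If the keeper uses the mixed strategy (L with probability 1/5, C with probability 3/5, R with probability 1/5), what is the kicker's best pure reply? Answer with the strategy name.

Low

Expected payoff of Low: (1/5)·1 + (3/5)·8 + (1/5)·10 = 7.
Expected payoff of Mid: (1/5)·6 + (3/5)·8 + (1/5)·4 = 34/5.
Expected payoff of High: (1/5)·9 + (3/5)·5 + (1/5)·10 = 34/5.
The largest is 7, so the kicker's best response is Low.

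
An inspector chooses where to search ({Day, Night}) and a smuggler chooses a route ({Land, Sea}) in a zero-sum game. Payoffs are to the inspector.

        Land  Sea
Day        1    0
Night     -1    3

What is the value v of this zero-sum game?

Row minima: Day → 0, Night → -1; maximin = 0.
Column maxima: Land → 1, Sea → 3; minimax = 1.
0 ≠ 1, so there is no saddle point; optimal play is mixed.
Let the inspector play Day with probability p. Expected payoff against Land: 1p + (-1)(1−p) = 2p − 1; against Sea: 0p + 3(1−p) = −3p + 3.
Setting these equal: 2p − 1 = −3p + 3 ⇒ 5p = 4 ⇒ p = 4/5, and the value is (2)·(4/5) − 1 = 3/5.
For the smuggler: with q = P(Land), equating Day's and Night's payoffs gives q = −4q + 3 ⇒ q = 3/5.

3/5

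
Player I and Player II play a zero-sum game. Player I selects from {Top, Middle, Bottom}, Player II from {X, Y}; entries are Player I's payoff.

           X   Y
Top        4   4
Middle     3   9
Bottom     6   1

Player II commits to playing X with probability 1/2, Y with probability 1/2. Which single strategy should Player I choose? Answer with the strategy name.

Middle

Expected payoff of Top: (1/2)·4 + (1/2)·4 = 4.
Expected payoff of Middle: (1/2)·3 + (1/2)·9 = 6.
Expected payoff of Bottom: (1/2)·6 + (1/2)·1 = 7/2.
The largest is 6, so Player I's best response is Middle.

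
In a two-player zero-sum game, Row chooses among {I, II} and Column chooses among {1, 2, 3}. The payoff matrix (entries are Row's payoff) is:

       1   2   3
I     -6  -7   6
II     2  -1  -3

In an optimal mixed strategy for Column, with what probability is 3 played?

Row minima: I → -7, II → -3; maximin = -3.
Column maxima: 1 → 2, 2 → -1, 3 → 6; minimax = -1.
-3 ≠ -1, so there is no saddle point; optimal play is mixed.
1 is strictly dominated by 2 (it gives Row strictly more in every row), so Column never plays it.
On the remaining 2×2 (I, II vs 2, 3):
Let Row play I with probability p. Expected payoff against 2: (-7)p + (-1)(1−p) = −6p − 1; against 3: 6p + (-3)(1−p) = 9p − 3.
Setting these equal: −6p − 1 = 9p − 3 ⇒ −15p = -2 ⇒ p = 2/15, and the value is (-6)·(2/15) − 1 = -9/5.
For Column: with q = P(2), equating I's and II's payoffs gives −13q + 6 = 2q − 3 ⇒ q = 3/5.

2/5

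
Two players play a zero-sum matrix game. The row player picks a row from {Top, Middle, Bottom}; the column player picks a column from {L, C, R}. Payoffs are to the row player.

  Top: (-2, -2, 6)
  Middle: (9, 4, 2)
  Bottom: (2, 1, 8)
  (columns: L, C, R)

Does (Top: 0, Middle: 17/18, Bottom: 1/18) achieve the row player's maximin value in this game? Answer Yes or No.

No

Against L this mix gives (17/18)·9 + (1/18)·2 = 155/18.
Against C this mix gives (17/18)·4 + (1/18)·1 = 23/6.
Against R this mix gives (17/18)·2 + (1/18)·8 = 7/3.
The column player will play R, holding the row player to 7/3. Shifting weight toward the row that does better against R would raise this floor (the equalizing mix achieves 10/3 against both R and C), so the proposed strategy is not optimal.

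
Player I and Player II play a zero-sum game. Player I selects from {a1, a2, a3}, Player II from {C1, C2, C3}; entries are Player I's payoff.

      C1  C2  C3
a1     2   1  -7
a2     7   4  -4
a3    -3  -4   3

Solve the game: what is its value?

Row minima: a1 → -7, a2 → -4, a3 → -4; maximin = -4.
Column maxima: C1 → 7, C2 → 4, C3 → 3; minimax = 3.
-4 ≠ 3, so there is no saddle point; optimal play is mixed.
a1 is strictly dominated by a2, so Player I never plays it.
C1 is strictly dominated by C2 (it gives Player I strictly more in every row), so Player II never plays it.
On the remaining 2×2 (a2, a3 vs C2, C3):
Let Player I play a2 with probability p. Expected payoff against C2: 4p + (-4)(1−p) = 8p − 4; against C3: (-4)p + 3(1−p) = −7p + 3.
Setting these equal: 8p − 4 = −7p + 3 ⇒ 15p = 7 ⇒ p = 7/15, and the value is (8)·(7/15) − 4 = -4/15.
For Player II: with q = P(C2), equating a2's and a3's payoffs gives 8q − 4 = −7q + 3 ⇒ q = 7/15.

-4/15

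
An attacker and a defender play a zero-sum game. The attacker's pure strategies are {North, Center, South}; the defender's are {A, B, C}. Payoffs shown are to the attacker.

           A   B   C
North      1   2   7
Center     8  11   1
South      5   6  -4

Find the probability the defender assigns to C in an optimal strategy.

Row minima: North → 1, Center → 1, South → -4; maximin = 1.
Column maxima: A → 8, B → 11, C → 7; minimax = 7.
1 ≠ 7, so there is no saddle point; optimal play is mixed.
South is strictly dominated by Center, so the attacker never plays it.
B is strictly dominated by A (it gives the attacker strictly more in every row), so the defender never plays it.
On the remaining 2×2 (North, Center vs A, C):
Let the attacker play North with probability p. Expected payoff against A: 1p + 8(1−p) = −7p + 8; against C: 7p + 1(1−p) = 6p + 1.
Setting these equal: −7p + 8 = 6p + 1 ⇒ −13p = -7 ⇒ p = 7/13, and the value is (-7)·(7/13) + 8 = 55/13.
For the defender: with q = P(A), equating North's and Center's payoffs gives −6q + 7 = 7q + 1 ⇒ q = 6/13.

7/13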